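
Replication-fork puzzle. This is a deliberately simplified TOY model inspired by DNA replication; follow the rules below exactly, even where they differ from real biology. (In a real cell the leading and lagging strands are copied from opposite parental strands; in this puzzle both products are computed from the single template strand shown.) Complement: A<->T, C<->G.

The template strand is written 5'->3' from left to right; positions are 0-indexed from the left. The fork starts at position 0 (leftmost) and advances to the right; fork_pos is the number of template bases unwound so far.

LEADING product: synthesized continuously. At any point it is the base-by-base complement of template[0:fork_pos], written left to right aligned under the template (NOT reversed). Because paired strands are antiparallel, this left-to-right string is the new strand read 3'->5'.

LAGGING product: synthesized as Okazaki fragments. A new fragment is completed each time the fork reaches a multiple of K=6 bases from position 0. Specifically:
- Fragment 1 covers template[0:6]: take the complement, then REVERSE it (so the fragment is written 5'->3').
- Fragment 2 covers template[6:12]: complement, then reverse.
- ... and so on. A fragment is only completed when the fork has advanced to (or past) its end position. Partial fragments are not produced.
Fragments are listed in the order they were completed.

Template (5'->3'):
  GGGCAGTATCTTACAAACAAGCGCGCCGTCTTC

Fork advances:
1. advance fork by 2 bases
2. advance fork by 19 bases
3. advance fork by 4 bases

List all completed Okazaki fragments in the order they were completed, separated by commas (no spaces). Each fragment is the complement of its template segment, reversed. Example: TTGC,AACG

Answer: CTGCCC,AAGATA,GTTTGT,GCGCTT

Derivation:
Step 1: advance 2 -> fork_pos = 0 + 2 = 2. Next multiple of 6 is 6 (not reached); still 0 fragment(s).
Step 2: advance 19 -> fork_pos = 2 + 19 = 21. Reached multiple(s) of 6: 6, 12, 18 -> fragments 1-3 completed (3 total).
Step 3: advance 4 -> fork_pos = 21 + 4 = 25. Reached multiple(s) of 6: 24 -> fragment 4 completed (4 total).
Final fork_pos = 25, so 4 fragment(s) are complete. Build each: template segment -> complement -> reverse.
Fragment 1: template[0:6] = GGGCAG -> complement CCCGTC -> reversed CTGCCC
Fragment 2: template[6:12] = TATCTT -> complement ATAGAA -> reversed AAGATA
Fragment 3: template[12:18] = ACAAAC -> complement TGTTTG -> reversed GTTTGT
Fragment 4: template[18:24] = AAGCGC -> complement TTCGCG -> reversed GCGCTT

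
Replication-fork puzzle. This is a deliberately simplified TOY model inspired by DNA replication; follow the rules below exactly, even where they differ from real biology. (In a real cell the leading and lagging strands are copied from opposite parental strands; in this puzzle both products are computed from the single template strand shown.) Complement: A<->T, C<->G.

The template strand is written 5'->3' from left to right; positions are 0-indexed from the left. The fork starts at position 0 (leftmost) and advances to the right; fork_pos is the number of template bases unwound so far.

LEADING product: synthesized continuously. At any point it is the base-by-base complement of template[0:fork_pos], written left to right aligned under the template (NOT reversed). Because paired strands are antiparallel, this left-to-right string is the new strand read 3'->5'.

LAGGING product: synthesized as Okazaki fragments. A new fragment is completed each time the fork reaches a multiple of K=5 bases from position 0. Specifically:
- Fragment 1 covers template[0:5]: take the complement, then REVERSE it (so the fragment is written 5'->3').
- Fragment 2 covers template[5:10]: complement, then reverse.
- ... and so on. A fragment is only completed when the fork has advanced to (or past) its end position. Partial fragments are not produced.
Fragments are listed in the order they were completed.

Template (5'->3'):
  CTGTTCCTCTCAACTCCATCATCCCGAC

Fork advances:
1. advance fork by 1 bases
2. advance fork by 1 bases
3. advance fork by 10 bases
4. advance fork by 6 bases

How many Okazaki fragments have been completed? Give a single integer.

Step 1: advance 1 -> fork_pos = 0 + 1 = 1. Next multiple of 5 is 5 (not reached); still 0 fragment(s).
Step 2: advance 1 -> fork_pos = 1 + 1 = 2. Next multiple of 5 is 5 (not reached); still 0 fragment(s).
Step 3: advance 10 -> fork_pos = 2 + 10 = 12. Reached multiple(s) of 5: 5, 10 -> fragments 1-2 completed (2 total).
Step 4: advance 6 -> fork_pos = 12 + 6 = 18. Reached multiple(s) of 5: 15 -> fragment 3 completed (3 total).
Check: final fork_pos = 18; the multiples of 5 that are <= 18 are 5..15 -> 18 // 5 = 3 completed fragment(s).

Answer: 3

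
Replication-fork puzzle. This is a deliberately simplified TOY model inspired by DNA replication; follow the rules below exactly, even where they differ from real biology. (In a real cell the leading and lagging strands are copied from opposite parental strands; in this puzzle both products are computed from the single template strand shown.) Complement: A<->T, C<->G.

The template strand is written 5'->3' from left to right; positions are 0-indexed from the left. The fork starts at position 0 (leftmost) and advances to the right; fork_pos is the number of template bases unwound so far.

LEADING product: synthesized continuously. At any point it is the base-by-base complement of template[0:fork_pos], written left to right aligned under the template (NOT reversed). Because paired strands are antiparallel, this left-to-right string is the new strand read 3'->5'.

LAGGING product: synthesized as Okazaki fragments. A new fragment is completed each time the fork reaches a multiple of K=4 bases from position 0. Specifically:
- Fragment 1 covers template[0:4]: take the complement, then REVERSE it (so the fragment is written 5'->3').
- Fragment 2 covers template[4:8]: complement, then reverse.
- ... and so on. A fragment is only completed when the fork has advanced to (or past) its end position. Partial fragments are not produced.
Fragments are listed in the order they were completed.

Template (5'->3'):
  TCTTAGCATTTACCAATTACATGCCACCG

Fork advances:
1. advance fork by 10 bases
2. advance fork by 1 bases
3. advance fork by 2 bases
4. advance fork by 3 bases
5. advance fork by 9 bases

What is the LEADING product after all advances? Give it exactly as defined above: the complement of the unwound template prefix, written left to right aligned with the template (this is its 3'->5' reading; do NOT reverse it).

Answer: AGAATCGTAAATGGTTAATGTACGG

Derivation:
Step 1: advance 10 -> fork_pos = 0 + 10 = 10.
Step 2: advance 1 -> fork_pos = 10 + 1 = 11.
Step 3: advance 2 -> fork_pos = 11 + 2 = 13.
Step 4: advance 3 -> fork_pos = 13 + 3 = 16.
Step 5: advance 9 -> fork_pos = 16 + 9 = 25.
Unwound prefix: template[0:25] = TCTTAGCATTTACCAATTACATGCC
Complement it base by base (A<->T, C<->G), keeping left-to-right order:
  [0:5] TCTTA -> AGAAT
  [5:10] GCATT -> CGTAA
  [10:15] TACCA -> ATGGT
  [15:20] ATTAC -> TAATG
  [20:25] ATGCC -> TACGG
Concatenate: AGAATCGTAAATGGTTAATGTACGG (length 25; written aligned with the template, i.e. 3'->5').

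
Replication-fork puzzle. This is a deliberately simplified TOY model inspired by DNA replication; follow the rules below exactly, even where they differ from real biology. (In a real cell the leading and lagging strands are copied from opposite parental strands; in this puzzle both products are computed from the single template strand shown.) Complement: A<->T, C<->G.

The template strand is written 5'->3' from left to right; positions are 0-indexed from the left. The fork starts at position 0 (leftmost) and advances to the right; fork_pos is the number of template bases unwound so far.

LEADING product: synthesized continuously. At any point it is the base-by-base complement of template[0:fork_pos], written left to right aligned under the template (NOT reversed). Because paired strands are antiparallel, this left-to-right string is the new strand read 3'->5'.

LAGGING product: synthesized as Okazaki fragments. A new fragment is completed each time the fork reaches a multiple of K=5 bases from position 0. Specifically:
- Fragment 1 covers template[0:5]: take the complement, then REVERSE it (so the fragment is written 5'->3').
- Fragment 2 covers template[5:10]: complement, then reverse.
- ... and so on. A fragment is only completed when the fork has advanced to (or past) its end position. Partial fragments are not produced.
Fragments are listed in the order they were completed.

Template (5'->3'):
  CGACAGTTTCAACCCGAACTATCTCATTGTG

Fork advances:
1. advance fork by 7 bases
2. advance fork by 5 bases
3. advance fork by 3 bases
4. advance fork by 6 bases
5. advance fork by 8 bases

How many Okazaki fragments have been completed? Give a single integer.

Step 1: advance 7 -> fork_pos = 0 + 7 = 7. Reached multiple(s) of 5: 5 -> fragment 1 completed (1 total).
Step 2: advance 5 -> fork_pos = 7 + 5 = 12. Reached multiple(s) of 5: 10 -> fragment 2 completed (2 total).
Step 3: advance 3 -> fork_pos = 12 + 3 = 15. Reached multiple(s) of 5: 15 -> fragment 3 completed (3 total).
Step 4: advance 6 -> fork_pos = 15 + 6 = 21. Reached multiple(s) of 5: 20 -> fragment 4 completed (4 total).
Step 5: advance 8 -> fork_pos = 21 + 8 = 29. Reached multiple(s) of 5: 25 -> fragment 5 completed (5 total).
Check: final fork_pos = 29; the multiples of 5 that are <= 29 are 5..25 -> 29 // 5 = 5 completed fragment(s).

Answer: 5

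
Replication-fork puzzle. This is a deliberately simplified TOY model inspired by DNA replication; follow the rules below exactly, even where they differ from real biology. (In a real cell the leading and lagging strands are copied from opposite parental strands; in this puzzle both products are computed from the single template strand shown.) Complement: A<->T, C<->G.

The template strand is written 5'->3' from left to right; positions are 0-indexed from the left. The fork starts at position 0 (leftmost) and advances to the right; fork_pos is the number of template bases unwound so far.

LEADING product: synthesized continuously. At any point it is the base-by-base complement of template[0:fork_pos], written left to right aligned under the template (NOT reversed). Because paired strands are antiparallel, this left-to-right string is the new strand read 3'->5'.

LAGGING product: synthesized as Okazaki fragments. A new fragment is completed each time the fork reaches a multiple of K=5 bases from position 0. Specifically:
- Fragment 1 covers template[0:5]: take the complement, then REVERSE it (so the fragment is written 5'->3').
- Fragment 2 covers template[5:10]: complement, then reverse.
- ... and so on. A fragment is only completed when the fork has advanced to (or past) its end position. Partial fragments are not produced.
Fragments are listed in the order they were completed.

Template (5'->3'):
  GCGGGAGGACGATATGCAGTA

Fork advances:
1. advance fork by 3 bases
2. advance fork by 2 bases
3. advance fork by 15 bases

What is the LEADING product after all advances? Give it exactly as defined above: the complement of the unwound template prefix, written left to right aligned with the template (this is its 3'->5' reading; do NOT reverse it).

Step 1: advance 3 -> fork_pos = 0 + 3 = 3.
Step 2: advance 2 -> fork_pos = 3 + 2 = 5.
Step 3: advance 15 -> fork_pos = 5 + 15 = 20.
Unwound prefix: template[0:20] = GCGGGAGGACGATATGCAGT
Complement it base by base (A<->T, C<->G), keeping left-to-right order:
  [0:5] GCGGG -> CGCCC
  [5:10] AGGAC -> TCCTG
  [10:15] GATAT -> CTATA
  [15:20] GCAGT -> CGTCA
Concatenate: CGCCCTCCTGCTATACGTCA (length 20; written aligned with the template, i.e. 3'->5').

Answer: CGCCCTCCTGCTATACGTCA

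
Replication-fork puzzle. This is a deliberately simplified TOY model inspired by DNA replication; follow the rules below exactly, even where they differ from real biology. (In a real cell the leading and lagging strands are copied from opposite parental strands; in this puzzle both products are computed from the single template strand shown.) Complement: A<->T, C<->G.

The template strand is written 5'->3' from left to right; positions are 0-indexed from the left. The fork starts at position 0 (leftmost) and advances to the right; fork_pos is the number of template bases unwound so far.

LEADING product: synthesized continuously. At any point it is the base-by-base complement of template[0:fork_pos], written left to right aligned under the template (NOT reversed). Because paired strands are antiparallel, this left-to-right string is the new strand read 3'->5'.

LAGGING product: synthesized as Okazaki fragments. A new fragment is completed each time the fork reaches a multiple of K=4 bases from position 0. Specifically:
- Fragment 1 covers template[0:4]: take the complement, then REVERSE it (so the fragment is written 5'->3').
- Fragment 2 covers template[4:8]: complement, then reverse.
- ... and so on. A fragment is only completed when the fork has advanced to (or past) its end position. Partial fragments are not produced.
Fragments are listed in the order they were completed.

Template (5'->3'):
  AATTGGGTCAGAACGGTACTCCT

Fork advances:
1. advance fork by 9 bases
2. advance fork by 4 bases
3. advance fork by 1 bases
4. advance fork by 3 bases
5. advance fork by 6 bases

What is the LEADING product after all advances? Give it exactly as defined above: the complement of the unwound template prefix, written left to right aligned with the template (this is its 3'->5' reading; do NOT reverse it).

Step 1: advance 9 -> fork_pos = 0 + 9 = 9.
Step 2: advance 4 -> fork_pos = 9 + 4 = 13.
Step 3: advance 1 -> fork_pos = 13 + 1 = 14.
Step 4: advance 3 -> fork_pos = 14 + 3 = 17.
Step 5: advance 6 -> fork_pos = 17 + 6 = 23.
Unwound prefix: template[0:23] = AATTGGGTCAGAACGGTACTCCT
Complement it base by base (A<->T, C<->G), keeping left-to-right order:
  [0:5] AATTG -> TTAAC
  [5:10] GGTCA -> CCAGT
  [10:15] GAACG -> CTTGC
  [15:20] GTACT -> CATGA
  [20:23] CCT -> GGA
Concatenate: TTAACCCAGTCTTGCCATGAGGA (length 23; written aligned with the template, i.e. 3'->5').

Answer: TTAACCCAGTCTTGCCATGAGGA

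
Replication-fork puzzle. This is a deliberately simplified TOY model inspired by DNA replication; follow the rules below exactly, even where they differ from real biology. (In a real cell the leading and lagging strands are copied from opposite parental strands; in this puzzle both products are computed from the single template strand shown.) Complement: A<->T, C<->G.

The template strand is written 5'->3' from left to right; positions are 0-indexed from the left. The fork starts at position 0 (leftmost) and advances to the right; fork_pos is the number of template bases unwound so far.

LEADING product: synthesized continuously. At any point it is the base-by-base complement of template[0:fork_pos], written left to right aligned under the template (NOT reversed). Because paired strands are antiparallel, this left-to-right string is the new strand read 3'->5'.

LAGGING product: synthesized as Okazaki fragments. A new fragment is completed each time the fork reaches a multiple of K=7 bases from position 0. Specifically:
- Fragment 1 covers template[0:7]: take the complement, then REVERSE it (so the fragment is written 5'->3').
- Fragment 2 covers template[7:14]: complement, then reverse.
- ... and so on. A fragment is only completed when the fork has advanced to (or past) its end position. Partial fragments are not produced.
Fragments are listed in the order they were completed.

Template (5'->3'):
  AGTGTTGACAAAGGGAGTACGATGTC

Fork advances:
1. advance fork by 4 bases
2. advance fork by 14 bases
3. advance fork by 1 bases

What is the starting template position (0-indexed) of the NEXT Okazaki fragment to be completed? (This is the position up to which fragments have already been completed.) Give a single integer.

Answer: 14

Derivation:
Step 1: advance 4 -> fork_pos = 0 + 4 = 4. Next multiple of 7 is 7 (not reached); still 0 fragment(s).
Step 2: advance 14 -> fork_pos = 4 + 14 = 18. Reached multiple(s) of 7: 7, 14 -> fragments 1-2 completed (2 total).
Step 3: advance 1 -> fork_pos = 18 + 1 = 19. Next multiple of 7 is 21 (not reached); still 2 fragment(s).
2 fragment(s) completed, covering template[0:14] (2 x 7 = 14). The next fragment, fragment 3, covers template[14:21], so it starts at position 14.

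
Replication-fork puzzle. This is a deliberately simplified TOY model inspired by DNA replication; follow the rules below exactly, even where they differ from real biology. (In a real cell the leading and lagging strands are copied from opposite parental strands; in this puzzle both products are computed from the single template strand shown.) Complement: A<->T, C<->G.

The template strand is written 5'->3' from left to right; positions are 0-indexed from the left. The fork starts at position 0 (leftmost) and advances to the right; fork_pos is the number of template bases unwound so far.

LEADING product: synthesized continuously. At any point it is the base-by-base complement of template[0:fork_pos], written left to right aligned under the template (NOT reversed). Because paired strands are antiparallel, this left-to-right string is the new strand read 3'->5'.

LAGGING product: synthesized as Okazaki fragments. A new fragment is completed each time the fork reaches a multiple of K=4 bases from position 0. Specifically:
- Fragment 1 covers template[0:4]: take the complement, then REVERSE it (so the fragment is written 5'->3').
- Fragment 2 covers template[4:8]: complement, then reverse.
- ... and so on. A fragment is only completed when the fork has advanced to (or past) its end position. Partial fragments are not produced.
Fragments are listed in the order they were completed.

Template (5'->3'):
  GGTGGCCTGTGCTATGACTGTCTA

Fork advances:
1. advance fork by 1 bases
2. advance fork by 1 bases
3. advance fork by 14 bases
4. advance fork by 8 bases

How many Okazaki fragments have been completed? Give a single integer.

Step 1: advance 1 -> fork_pos = 0 + 1 = 1. Next multiple of 4 is 4 (not reached); still 0 fragment(s).
Step 2: advance 1 -> fork_pos = 1 + 1 = 2. Next multiple of 4 is 4 (not reached); still 0 fragment(s).
Step 3: advance 14 -> fork_pos = 2 + 14 = 16. Reached multiple(s) of 4: 4, 8, 12, 16 -> fragments 1-4 completed (4 total).
Step 4: advance 8 -> fork_pos = 16 + 8 = 24. Reached multiple(s) of 4: 20, 24 -> fragments 5-6 completed (6 total).
Check: final fork_pos = 24; the multiples of 4 that are <= 24 are 4..24 -> 24 // 4 = 6 completed fragment(s).

Answer: 6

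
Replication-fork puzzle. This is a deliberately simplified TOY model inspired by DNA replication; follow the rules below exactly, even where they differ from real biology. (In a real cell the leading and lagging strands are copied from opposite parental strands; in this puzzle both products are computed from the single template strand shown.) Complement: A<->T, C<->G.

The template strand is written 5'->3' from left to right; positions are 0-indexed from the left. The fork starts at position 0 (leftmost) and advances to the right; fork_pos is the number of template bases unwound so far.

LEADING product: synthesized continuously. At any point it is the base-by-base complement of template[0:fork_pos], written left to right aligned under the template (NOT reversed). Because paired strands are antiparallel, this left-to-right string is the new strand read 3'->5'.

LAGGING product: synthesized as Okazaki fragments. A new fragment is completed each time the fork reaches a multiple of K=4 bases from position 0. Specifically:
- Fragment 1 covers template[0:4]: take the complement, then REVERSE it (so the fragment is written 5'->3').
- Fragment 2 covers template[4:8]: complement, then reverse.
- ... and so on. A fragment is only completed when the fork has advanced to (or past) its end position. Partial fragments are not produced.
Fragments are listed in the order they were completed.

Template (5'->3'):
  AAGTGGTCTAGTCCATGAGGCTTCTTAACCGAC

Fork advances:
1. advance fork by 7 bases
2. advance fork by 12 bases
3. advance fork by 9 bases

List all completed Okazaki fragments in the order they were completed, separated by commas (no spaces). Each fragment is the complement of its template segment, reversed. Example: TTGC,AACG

Answer: ACTT,GACC,ACTA,ATGG,CCTC,GAAG,TTAA

Derivation:
Step 1: advance 7 -> fork_pos = 0 + 7 = 7. Reached multiple(s) of 4: 4 -> fragment 1 completed (1 total).
Step 2: advance 12 -> fork_pos = 7 + 12 = 19. Reached multiple(s) of 4: 8, 12, 16 -> fragments 2-4 completed (4 total).
Step 3: advance 9 -> fork_pos = 19 + 9 = 28. Reached multiple(s) of 4: 20, 24, 28 -> fragments 5-7 completed (7 total).
Final fork_pos = 28, so 7 fragment(s) are complete. Build each: template segment -> complement -> reverse.
Fragment 1: template[0:4] = AAGT -> complement TTCA -> reversed ACTT
Fragment 2: template[4:8] = GGTC -> complement CCAG -> reversed GACC
Fragment 3: template[8:12] = TAGT -> complement ATCA -> reversed ACTA
Fragment 4: template[12:16] = CCAT -> complement GGTA -> reversed ATGG
Fragment 5: template[16:20] = GAGG -> complement CTCC -> reversed CCTC
Fragment 6: template[20:24] = CTTC -> complement GAAG -> reversed GAAG
Fragment 7: template[24:28] = TTAA -> complement AATT -> reversed TTAA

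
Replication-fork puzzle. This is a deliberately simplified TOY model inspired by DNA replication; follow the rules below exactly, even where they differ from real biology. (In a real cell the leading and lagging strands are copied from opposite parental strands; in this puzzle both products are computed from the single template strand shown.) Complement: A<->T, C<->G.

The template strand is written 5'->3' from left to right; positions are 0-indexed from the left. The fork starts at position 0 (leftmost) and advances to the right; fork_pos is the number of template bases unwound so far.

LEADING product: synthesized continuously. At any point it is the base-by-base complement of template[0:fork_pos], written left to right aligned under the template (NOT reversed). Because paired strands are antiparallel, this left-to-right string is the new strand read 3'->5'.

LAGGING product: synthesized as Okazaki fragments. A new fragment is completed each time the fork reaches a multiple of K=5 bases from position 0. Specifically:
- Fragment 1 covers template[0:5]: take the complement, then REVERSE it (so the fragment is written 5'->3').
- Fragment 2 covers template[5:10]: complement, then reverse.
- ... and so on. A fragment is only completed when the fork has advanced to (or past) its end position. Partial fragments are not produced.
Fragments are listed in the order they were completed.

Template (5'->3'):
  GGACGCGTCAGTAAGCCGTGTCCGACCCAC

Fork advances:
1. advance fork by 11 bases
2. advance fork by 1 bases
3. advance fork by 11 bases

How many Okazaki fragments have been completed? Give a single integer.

Answer: 4

Derivation:
Step 1: advance 11 -> fork_pos = 0 + 11 = 11. Reached multiple(s) of 5: 5, 10 -> fragments 1-2 completed (2 total).
Step 2: advance 1 -> fork_pos = 11 + 1 = 12. Next multiple of 5 is 15 (not reached); still 2 fragment(s).
Step 3: advance 11 -> fork_pos = 12 + 11 = 23. Reached multiple(s) of 5: 15, 20 -> fragments 3-4 completed (4 total).
Check: final fork_pos = 23; the multiples of 5 that are <= 23 are 5..20 -> 23 // 5 = 4 completed fragment(s).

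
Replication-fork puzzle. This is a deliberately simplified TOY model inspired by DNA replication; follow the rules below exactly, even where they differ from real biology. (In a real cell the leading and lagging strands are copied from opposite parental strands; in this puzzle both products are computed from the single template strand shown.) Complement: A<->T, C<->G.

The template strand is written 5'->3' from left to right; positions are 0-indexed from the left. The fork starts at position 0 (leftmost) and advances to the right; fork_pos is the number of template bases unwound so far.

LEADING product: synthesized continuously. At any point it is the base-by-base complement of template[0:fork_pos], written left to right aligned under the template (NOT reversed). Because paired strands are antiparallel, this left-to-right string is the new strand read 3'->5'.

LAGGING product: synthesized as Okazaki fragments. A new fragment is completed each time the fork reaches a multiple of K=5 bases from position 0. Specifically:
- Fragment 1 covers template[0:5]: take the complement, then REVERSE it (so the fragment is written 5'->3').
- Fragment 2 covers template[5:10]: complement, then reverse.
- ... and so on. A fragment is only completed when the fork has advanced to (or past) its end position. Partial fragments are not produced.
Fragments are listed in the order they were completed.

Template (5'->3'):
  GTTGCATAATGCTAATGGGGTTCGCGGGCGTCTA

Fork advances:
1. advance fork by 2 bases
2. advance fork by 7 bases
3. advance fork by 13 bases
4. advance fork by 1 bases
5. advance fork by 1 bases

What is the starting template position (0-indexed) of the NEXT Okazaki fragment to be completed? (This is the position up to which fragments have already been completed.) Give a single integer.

Step 1: advance 2 -> fork_pos = 0 + 2 = 2. Next multiple of 5 is 5 (not reached); still 0 fragment(s).
Step 2: advance 7 -> fork_pos = 2 + 7 = 9. Reached multiple(s) of 5: 5 -> fragment 1 completed (1 total).
Step 3: advance 13 -> fork_pos = 9 + 13 = 22. Reached multiple(s) of 5: 10, 15, 20 -> fragments 2-4 completed (4 total).
Step 4: advance 1 -> fork_pos = 22 + 1 = 23. Next multiple of 5 is 25 (not reached); still 4 fragment(s).
Step 5: advance 1 -> fork_pos = 23 + 1 = 24. Next multiple of 5 is 25 (not reached); still 4 fragment(s).
4 fragment(s) completed, covering template[0:20] (4 x 5 = 20). The next fragment, fragment 5, covers template[20:25], so it starts at position 20.

Answer: 20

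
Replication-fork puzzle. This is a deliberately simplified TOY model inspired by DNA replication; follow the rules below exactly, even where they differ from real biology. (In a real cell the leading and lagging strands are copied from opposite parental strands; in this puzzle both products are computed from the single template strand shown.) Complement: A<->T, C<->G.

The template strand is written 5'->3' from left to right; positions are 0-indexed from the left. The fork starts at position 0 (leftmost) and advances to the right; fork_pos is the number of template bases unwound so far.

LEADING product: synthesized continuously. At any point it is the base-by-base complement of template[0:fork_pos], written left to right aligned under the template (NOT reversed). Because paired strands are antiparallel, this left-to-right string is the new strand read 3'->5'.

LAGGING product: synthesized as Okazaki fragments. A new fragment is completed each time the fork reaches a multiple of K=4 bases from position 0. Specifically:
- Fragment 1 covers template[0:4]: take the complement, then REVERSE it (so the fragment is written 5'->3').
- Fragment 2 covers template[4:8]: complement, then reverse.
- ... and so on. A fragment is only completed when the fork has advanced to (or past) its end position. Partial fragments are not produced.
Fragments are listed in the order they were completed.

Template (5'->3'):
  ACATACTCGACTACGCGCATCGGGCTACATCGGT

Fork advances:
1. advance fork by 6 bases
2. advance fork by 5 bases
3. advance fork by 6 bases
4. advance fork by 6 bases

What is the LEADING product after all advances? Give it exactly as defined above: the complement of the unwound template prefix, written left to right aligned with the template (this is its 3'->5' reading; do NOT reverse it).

Answer: TGTATGAGCTGATGCGCGTAGCC

Derivation:
Step 1: advance 6 -> fork_pos = 0 + 6 = 6.
Step 2: advance 5 -> fork_pos = 6 + 5 = 11.
Step 3: advance 6 -> fork_pos = 11 + 6 = 17.
Step 4: advance 6 -> fork_pos = 17 + 6 = 23.
Unwound prefix: template[0:23] = ACATACTCGACTACGCGCATCGG
Complement it base by base (A<->T, C<->G), keeping left-to-right order:
  [0:5] ACATA -> TGTAT
  [5:10] CTCGA -> GAGCT
  [10:15] CTACG -> GATGC
  [15:20] CGCAT -> GCGTA
  [20:23] CGG -> GCC
Concatenate: TGTATGAGCTGATGCGCGTAGCC (length 23; written aligned with the template, i.e. 3'->5').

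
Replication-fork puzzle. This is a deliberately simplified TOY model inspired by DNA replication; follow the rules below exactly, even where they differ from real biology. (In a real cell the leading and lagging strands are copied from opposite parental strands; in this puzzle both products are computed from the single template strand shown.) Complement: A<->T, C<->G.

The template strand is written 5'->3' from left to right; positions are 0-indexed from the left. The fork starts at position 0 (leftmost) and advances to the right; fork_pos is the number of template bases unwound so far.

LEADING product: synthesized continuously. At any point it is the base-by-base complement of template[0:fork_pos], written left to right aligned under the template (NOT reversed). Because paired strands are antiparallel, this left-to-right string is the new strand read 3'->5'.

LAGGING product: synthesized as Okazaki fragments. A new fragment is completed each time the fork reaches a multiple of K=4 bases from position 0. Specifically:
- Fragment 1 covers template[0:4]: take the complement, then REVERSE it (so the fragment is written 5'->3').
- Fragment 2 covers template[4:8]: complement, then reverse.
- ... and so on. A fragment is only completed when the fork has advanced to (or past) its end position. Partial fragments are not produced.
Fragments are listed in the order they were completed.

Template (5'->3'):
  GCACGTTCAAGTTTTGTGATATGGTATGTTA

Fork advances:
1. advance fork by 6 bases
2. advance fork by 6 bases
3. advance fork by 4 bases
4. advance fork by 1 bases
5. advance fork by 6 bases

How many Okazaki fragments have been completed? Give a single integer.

Step 1: advance 6 -> fork_pos = 0 + 6 = 6. Reached multiple(s) of 4: 4 -> fragment 1 completed (1 total).
Step 2: advance 6 -> fork_pos = 6 + 6 = 12. Reached multiple(s) of 4: 8, 12 -> fragments 2-3 completed (3 total).
Step 3: advance 4 -> fork_pos = 12 + 4 = 16. Reached multiple(s) of 4: 16 -> fragment 4 completed (4 total).
Step 4: advance 1 -> fork_pos = 16 + 1 = 17. Next multiple of 4 is 20 (not reached); still 4 fragment(s).
Step 5: advance 6 -> fork_pos = 17 + 6 = 23. Reached multiple(s) of 4: 20 -> fragment 5 completed (5 total).
Check: final fork_pos = 23; the multiples of 4 that are <= 23 are 4..20 -> 23 // 4 = 5 completed fragment(s).

Answer: 5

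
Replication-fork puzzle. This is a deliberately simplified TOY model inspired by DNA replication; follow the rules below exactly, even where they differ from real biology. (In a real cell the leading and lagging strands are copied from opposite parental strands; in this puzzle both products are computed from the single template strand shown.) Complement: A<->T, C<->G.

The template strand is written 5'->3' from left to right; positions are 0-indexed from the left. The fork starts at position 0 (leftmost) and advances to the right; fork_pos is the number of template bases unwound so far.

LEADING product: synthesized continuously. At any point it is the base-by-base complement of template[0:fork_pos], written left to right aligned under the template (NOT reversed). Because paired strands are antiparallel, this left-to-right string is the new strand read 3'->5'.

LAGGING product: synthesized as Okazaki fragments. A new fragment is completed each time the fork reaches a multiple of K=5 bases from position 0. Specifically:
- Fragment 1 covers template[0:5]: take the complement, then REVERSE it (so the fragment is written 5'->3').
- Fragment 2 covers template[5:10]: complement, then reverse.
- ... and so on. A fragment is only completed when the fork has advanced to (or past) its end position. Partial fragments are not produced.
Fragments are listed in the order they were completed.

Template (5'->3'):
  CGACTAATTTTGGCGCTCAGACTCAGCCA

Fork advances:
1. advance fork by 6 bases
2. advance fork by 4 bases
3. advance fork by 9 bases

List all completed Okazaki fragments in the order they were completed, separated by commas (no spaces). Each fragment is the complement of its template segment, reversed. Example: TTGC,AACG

Answer: AGTCG,AAATT,CGCCA

Derivation:
Step 1: advance 6 -> fork_pos = 0 + 6 = 6. Reached multiple(s) of 5: 5 -> fragment 1 completed (1 total).
Step 2: advance 4 -> fork_pos = 6 + 4 = 10. Reached multiple(s) of 5: 10 -> fragment 2 completed (2 total).
Step 3: advance 9 -> fork_pos = 10 + 9 = 19. Reached multiple(s) of 5: 15 -> fragment 3 completed (3 total).
Final fork_pos = 19, so 3 fragment(s) are complete. Build each: template segment -> complement -> reverse.
Fragment 1: template[0:5] = CGACT -> complement GCTGA -> reversed AGTCG
Fragment 2: template[5:10] = AATTT -> complement TTAAA -> reversed AAATT
Fragment 3: template[10:15] = TGGCG -> complement ACCGC -> reversed CGCCA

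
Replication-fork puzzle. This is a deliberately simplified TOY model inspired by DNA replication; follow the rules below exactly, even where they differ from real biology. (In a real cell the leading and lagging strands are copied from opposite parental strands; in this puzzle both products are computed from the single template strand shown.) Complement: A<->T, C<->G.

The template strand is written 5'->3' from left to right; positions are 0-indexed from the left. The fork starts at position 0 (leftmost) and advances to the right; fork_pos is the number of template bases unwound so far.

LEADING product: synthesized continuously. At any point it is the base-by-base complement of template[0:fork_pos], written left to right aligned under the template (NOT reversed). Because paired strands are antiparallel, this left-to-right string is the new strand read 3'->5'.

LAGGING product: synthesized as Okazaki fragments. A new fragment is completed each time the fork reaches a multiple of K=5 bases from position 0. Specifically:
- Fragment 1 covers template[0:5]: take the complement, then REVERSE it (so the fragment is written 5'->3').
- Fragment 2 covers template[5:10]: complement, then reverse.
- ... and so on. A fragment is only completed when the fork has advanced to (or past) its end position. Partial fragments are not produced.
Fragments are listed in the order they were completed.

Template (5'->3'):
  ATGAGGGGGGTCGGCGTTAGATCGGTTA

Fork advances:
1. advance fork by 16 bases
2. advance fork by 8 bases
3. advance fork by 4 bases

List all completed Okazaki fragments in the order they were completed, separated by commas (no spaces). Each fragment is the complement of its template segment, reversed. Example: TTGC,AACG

Answer: CTCAT,CCCCC,GCCGA,CTAAC,CCGAT

Derivation:
Step 1: advance 16 -> fork_pos = 0 + 16 = 16. Reached multiple(s) of 5: 5, 10, 15 -> fragments 1-3 completed (3 total).
Step 2: advance 8 -> fork_pos = 16 + 8 = 24. Reached multiple(s) of 5: 20 -> fragment 4 completed (4 total).
Step 3: advance 4 -> fork_pos = 24 + 4 = 28. Reached multiple(s) of 5: 25 -> fragment 5 completed (5 total).
Final fork_pos = 28, so 5 fragment(s) are complete. Build each: template segment -> complement -> reverse.
Fragment 1: template[0:5] = ATGAG -> complement TACTC -> reversed CTCAT
Fragment 2: template[5:10] = GGGGG -> complement CCCCC -> reversed CCCCC
Fragment 3: template[10:15] = TCGGC -> complement AGCCG -> reversed GCCGA
Fragment 4: template[15:20] = GTTAG -> complement CAATC -> reversed CTAAC
Fragment 5: template[20:25] = ATCGG -> complement TAGCC -> reversed CCGAT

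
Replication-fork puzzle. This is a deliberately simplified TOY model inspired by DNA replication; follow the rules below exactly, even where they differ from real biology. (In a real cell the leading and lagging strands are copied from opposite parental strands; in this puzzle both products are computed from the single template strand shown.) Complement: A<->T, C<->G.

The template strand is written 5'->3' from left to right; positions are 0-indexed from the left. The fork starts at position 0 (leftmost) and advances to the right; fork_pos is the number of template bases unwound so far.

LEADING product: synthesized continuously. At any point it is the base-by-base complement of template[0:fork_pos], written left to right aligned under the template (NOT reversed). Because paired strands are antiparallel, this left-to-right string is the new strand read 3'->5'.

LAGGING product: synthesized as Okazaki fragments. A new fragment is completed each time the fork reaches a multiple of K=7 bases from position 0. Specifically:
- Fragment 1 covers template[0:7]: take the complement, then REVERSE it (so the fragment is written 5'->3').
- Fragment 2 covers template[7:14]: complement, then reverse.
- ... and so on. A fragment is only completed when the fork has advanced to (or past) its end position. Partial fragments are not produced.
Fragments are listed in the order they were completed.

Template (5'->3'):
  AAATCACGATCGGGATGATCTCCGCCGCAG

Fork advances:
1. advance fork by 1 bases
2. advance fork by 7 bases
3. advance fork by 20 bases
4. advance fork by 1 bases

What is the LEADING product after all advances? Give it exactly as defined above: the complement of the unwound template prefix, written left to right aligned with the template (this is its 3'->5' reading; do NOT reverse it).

Step 1: advance 1 -> fork_pos = 0 + 1 = 1.
Step 2: advance 7 -> fork_pos = 1 + 7 = 8.
Step 3: advance 20 -> fork_pos = 8 + 20 = 28.
Step 4: advance 1 -> fork_pos = 28 + 1 = 29.
Unwound prefix: template[0:29] = AAATCACGATCGGGATGATCTCCGCCGCA
Complement it base by base (A<->T, C<->G), keeping left-to-right order:
  [0:5] AAATC -> TTTAG
  [5:10] ACGAT -> TGCTA
  [10:15] CGGGA -> GCCCT
  [15:20] TGATC -> ACTAG
  [20:25] TCCGC -> AGGCG
  [25:29] CGCA -> GCGT
Concatenate: TTTAGTGCTAGCCCTACTAGAGGCGGCGT (length 29; written aligned with the template, i.e. 3'->5').

Answer: TTTAGTGCTAGCCCTACTAGAGGCGGCGT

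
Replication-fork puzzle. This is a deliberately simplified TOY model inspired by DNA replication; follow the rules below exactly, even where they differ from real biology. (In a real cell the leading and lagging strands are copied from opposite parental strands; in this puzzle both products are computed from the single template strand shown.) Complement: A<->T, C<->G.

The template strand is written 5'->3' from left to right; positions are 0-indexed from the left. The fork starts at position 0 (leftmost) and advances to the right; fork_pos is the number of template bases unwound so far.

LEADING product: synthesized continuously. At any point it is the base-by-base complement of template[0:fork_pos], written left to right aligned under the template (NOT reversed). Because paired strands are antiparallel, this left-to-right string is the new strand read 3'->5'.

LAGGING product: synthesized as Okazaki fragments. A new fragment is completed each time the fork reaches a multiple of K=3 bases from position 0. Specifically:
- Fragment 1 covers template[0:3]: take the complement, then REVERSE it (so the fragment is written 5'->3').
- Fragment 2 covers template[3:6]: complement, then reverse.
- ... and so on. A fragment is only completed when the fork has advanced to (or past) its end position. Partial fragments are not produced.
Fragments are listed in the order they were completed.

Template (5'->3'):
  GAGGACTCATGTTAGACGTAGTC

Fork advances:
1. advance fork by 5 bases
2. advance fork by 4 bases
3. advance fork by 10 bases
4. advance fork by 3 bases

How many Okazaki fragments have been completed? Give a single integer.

Answer: 7

Derivation:
Step 1: advance 5 -> fork_pos = 0 + 5 = 5. Reached multiple(s) of 3: 3 -> fragment 1 completed (1 total).
Step 2: advance 4 -> fork_pos = 5 + 4 = 9. Reached multiple(s) of 3: 6, 9 -> fragments 2-3 completed (3 total).
Step 3: advance 10 -> fork_pos = 9 + 10 = 19. Reached multiple(s) of 3: 12, 15, 18 -> fragments 4-6 completed (6 total).
Step 4: advance 3 -> fork_pos = 19 + 3 = 22. Reached multiple(s) of 3: 21 -> fragment 7 completed (7 total).
Check: final fork_pos = 22; the multiples of 3 that are <= 22 are 3..21 -> 22 // 3 = 7 completed fragment(s).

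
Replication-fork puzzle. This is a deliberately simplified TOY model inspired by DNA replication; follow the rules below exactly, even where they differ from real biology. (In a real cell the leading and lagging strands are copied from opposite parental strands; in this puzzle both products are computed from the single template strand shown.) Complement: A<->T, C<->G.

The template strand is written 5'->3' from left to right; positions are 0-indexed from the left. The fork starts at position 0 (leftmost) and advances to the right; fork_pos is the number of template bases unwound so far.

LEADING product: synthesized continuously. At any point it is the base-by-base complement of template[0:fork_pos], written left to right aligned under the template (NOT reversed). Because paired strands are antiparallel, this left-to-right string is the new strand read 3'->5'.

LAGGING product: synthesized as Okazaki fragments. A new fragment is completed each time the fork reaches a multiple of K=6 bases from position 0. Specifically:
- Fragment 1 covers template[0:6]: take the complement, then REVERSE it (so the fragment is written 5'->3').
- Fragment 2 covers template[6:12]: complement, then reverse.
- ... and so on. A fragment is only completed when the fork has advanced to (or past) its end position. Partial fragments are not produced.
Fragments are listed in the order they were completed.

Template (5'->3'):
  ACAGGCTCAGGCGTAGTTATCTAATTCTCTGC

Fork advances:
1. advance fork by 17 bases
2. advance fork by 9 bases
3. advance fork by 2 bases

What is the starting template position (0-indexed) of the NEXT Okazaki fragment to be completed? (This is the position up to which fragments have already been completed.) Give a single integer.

Step 1: advance 17 -> fork_pos = 0 + 17 = 17. Reached multiple(s) of 6: 6, 12 -> fragments 1-2 completed (2 total).
Step 2: advance 9 -> fork_pos = 17 + 9 = 26. Reached multiple(s) of 6: 18, 24 -> fragments 3-4 completed (4 total).
Step 3: advance 2 -> fork_pos = 26 + 2 = 28. Next multiple of 6 is 30 (not reached); still 4 fragment(s).
4 fragment(s) completed, covering template[0:24] (4 x 6 = 24). The next fragment, fragment 5, covers template[24:30], so it starts at position 24.

Answer: 24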